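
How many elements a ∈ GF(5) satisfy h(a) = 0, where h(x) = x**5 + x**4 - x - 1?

4

Evaluate at each of the 5 elements of GF(5):
h(0) = 4; h(1) = 0 → root; h(2) = 0 → root; h(3) = 0 → root; h(4) = 0 → root.
Roots: {1, 2, 3, 4}.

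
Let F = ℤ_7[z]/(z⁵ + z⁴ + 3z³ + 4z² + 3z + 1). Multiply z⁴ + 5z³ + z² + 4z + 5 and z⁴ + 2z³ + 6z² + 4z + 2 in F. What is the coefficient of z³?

2

Multiply in ℤ_7[z]: (z⁴ + 5z³ + z² + 4z + 5)·(z⁴ + 2z³ + 6z² + 4z + 2) = z⁸ + 3z⁶ + 5z⁵ + 6z⁴ + 6z³ + 6z² + 3.
Reduce using z⁵ ≡ 6z⁴ + 4z³ + 3z² + 4z + 6 (mod z⁵ + z⁴ + 3z³ + 4z² + 3z + 1).
Reduced: z⁴ + 2z³ + 6z² + 4z.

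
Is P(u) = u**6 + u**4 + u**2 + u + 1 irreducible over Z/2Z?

Yes

Check for roots in Z/2Z: P(0) = 1; P(1) = 1.
No roots, so no linear factors.
Monic irreducibles of degree 2 over GF(2): u**2 + u + 1.
None of them divide P (all give nonzero remainder).
Monic irreducibles of degree 3 over GF(2): u**3 + u + 1, u**3 + u**2 + 1.
None of them divide P (all give nonzero remainder).
No irreducible factor of degree ≤ 3 exists, so P is irreducible over GF(2).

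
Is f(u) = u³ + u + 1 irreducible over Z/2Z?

Check for roots in Z/2Z: f(0) = 1; f(1) = 1.
No roots. A degree-3 polynomial over a field with no linear factor is irreducible.

Yes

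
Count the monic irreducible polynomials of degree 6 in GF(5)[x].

2580

By the necklace-counting formula, N_5(6) = (1/6) Σ_{d|6} μ(6/d)·5^d.
Divisors of 6: 1, 2, 3, 6; μ(6/d) for each: 1, -1, -1, 1.
Σ = 5^1 − 5^2 − 5^3 + 5^6 = 15480.
N = 15480/6 = 2580.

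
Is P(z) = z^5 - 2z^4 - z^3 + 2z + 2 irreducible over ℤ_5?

Yes

Check for roots in ℤ_5: P(0) = 2; P(1) = 2; P(2) = 3; P(3) = 2; P(4) = 3.
No roots, so no linear factors.
Degree-2 irreducible divisors: test the 10 monic irreducibles of degree 2 over GF(5).
None of them divide P (all give nonzero remainder).
No irreducible factor of degree ≤ 2 exists, so P is irreducible over GF(5).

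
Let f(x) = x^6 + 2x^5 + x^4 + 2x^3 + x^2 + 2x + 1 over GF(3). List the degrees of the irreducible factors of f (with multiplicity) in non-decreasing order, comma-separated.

Roots in GF(3): f(0) = 1; f(1) = 1; f(2) = 1.
Complete factorization: f(x) = (x^6 + 2x^5 + x^4 + 2x^3 + x^2 + 2x + 1).
Factor degrees with multiplicity: 6 = 6.

6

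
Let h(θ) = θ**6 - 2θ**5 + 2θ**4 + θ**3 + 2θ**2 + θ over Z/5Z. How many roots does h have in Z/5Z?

4

Evaluate at each of the 5 elements of Z/5Z:
h(0) = 0 → root; h(1) = 0 → root; h(2) = 0 → root; h(3) = 3; h(4) = 0 → root.
Roots: {0, 1, 2, 4}.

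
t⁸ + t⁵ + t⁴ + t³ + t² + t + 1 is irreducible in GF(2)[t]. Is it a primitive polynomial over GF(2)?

Write f(t) = t⁸ + t⁵ + t⁴ + t³ + t² + t + 1.
|GF(2^8)^×| = 2^8 − 1 = 255. Prime factorization: 255 = 3·5·17.
f is primitive ⇔ t has order 255 in GF(2)[t]/(f), i.e. t^(255/q) ≠ 1 for each prime q | 255.
t^(85) mod f = 1
t^(51) mod f = t⁷ + t⁵ + t³ + t² + t + 1.
t^(15) mod f = t⁶ + t³ + t + 1.
Since t^(85) = 1, the order of t divides 85 < 255; not primitive.

No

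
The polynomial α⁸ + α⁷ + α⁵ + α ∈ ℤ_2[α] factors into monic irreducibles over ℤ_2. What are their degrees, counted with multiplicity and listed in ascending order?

Write g(α) = α⁸ + α⁷ + α⁵ + α.
Roots in ℤ_2: g(0) = 0 → root; g(1) = 0 → root.
Linear factors from roots: (α), (α + 1).
Complete factorization: g(α) = (α)·(α + 1)·(α² + α + 1)·(α⁴ + α³ + 1).
Factor degrees with multiplicity: 1 + 1 + 2 + 4 = 8.

1, 1, 2, 4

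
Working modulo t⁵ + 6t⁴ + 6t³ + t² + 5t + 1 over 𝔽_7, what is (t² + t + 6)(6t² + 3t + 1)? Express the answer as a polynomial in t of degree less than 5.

Multiply in 𝔽_7[t]: (t² + t + 6)·(6t² + 3t + 1) = 6t⁴ + 2t³ + 5t² + 5t + 6.
Reduced: 6t⁴ + 2t³ + 5t² + 5t + 6.

6t^4 + 2t^3 + 5t^2 + 5t + 6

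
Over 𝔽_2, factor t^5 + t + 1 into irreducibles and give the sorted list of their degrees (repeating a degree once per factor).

2, 3

Write h(t) = t^5 + t + 1.
Roots in 𝔽_2: h(0) = 1; h(1) = 1.
Complete factorization: h(t) = (t^2 + t + 1)·(t^3 + t^2 + 1).
Factor degrees with multiplicity: 2 + 3 = 5.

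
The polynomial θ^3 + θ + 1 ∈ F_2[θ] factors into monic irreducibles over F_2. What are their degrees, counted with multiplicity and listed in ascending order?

Write f(θ) = θ^3 + θ + 1.
Roots in F_2: f(0) = 1; f(1) = 1.
Complete factorization: f(θ) = (θ^3 + θ + 1).
Factor degrees with multiplicity: 3 = 3.

3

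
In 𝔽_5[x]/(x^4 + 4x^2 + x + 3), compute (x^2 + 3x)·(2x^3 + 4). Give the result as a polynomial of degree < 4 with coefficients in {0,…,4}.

Multiply in 𝔽_5[x]: (x^2 + 3x)·(2x^3 + 4) = 2x^5 + x^4 + 4x^2 + 2x.
Reduce using x^4 ≡ x^2 + 4x + 2 (mod x^4 + 4x^2 + x + 3).
Reduced: 2x^3 + 3x^2 + 2.

2x^3 + 3x^2 + 2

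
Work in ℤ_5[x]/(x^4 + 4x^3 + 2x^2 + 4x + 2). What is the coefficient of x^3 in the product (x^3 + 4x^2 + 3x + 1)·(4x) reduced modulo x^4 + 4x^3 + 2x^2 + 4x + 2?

Multiply in ℤ_5[x]: (x^3 + 4x^2 + 3x + 1)·(4x) = 4x^4 + x^3 + 2x^2 + 4x.
Reduce using x^4 ≡ x^3 + 3x^2 + x + 3 (mod x^4 + 4x^3 + 2x^2 + 4x + 2).
Reduced: 4x^2 + 3x + 2.

0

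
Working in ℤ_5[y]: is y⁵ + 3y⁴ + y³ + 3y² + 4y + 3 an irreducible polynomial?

Write h(y) = y⁵ + 3y⁴ + y³ + 3y² + 4y + 3.
Check for roots in ℤ_5: h(0) = 3; h(1) = 0 → root; h(2) = 1; h(3) = 0 → root; h(4) = 3.
h(1) = 0, so (y − 1) divides h(y); h is reducible.

No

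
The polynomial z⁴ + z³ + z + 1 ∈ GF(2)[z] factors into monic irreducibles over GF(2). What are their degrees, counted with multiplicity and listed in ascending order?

Write h(z) = z⁴ + z³ + z + 1.
Roots in GF(2): h(0) = 1; h(1) = 0 → root.
Linear factors from roots: (z + 1).
Complete factorization: h(z) = (z + 1)^2·(z² + z + 1).
Factor degrees with multiplicity: 1 + 1 + 2 = 4.

1, 1, 2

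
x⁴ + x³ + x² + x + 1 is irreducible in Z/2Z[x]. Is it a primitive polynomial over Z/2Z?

Write f(x) = x⁴ + x³ + x² + x + 1.
|GF(2^4)^×| = 2^4 − 1 = 15. Prime factorization: 15 = 3·5.
f is primitive ⇔ x has order 15 in GF(2)[x]/(f), i.e. x^(15/q) ≠ 1 for each prime q | 15.
x^(5) mod f = 1
x^(3) mod f = x³.
Since x^(5) = 1, the order of x divides 5 < 15; not primitive.

No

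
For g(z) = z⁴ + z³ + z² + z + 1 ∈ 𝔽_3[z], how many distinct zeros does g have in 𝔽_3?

Evaluate at each of the 3 elements of 𝔽_3:
g(0) = 1; g(1) = 2; g(2) = 1.
No element is a root.

0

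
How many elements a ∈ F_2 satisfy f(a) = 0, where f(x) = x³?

1

Evaluate at each of the 2 elements of F_2:
f(0) = 0 → root; f(1) = 1.
Roots: {0}.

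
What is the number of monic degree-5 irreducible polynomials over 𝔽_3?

48

The number of monic irreducibles of degree 5 over GF(3) is (1/5)·Σ_{d∣5} μ(5/d) 3^d.
Divisors of 5: 1, 5; μ(5/d) for each: -1, 1.
Σ = − 3^1 + 3^5 = 240.
N = 240/5 = 48.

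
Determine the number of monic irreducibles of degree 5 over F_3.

Gauss's count: N_{3}(5) = (1/5) Σ_{d|5} μ(5/d)·3^d.
Divisors of 5: 1, 5; μ(5/d) for each: -1, 1.
Σ = − 3^1 + 3^5 = 240.
N = 240/5 = 48.

48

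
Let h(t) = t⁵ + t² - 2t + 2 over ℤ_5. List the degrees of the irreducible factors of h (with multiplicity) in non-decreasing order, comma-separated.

Roots in ℤ_5: h(0) = 2; h(1) = 2; h(2) = 4; h(3) = 3; h(4) = 4.
Complete factorization: h(t) = (t⁵ + t² - 2t + 2).
Factor degrees with multiplicity: 5 = 5.

5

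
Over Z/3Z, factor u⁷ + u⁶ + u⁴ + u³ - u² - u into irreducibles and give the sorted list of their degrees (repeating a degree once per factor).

1, 1, 2, 3

Write g(u) = u⁷ + u⁶ + u⁴ + u³ - u² - u.
Roots in Z/3Z: g(0) = 0 → root; g(1) = 2; g(2) = 0 → root.
Linear factors from roots: (u), (u + 1).
Complete factorization: g(u) = (u)·(u + 1)·(u² - u - 1)·(u³ + u² - u + 1).
Factor degrees with multiplicity: 1 + 1 + 2 + 3 = 7.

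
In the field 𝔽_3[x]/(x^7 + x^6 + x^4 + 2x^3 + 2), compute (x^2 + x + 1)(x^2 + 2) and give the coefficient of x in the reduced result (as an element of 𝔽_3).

2

Multiply in 𝔽_3[x]: (x^2 + x + 1)·(x^2 + 2) = x^4 + x^3 + 2x + 2.
Reduced: x^4 + x^3 + 2x + 2.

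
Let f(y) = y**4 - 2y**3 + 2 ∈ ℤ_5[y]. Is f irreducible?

No

Check for roots in ℤ_5: f(0) = 2; f(1) = 1; f(2) = 2; f(3) = 4; f(4) = 0 → root.
f(4) = 0, so (y − 4) divides f(y); f is reducible.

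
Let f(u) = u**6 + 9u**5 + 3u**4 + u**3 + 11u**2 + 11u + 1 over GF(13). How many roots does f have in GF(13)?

1

Evaluate at each of the 13 elements of GF(13):
f(0) = 1; f(1) = 11; f(2) = 7; f(3) = 4; f(4) = 0 → root; f(5) = 9; f(6) = 8; f(7) = 6; f(8) = 1; f(9) = 7; f(10) = 8; f(11) = 8; f(12) = 8.
Roots: {4}.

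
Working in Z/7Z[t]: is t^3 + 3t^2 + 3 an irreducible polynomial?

No

Write h(t) = t^3 + 3t^2 + 3.
Check for roots in Z/7Z: h(0) = 3; h(1) = 0 → root; h(2) = 2; h(3) = 1; h(4) = 3; h(5) = 0 → root; h(6) = 5.
h(1) = 0, so (t − 1) divides h(t); h is reducible.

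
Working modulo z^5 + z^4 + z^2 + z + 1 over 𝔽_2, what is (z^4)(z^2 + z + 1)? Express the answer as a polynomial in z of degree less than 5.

Multiply in 𝔽_2[z]: (z^4)·(z^2 + z + 1) = z^6 + z^5 + z^4.
Reduce using z^5 ≡ z^4 + z^2 + z + 1 (mod z^5 + z^4 + z^2 + z + 1).
Reduced: z^4 + z^3 + z^2 + z.

z^4 + z^3 + z^2 + z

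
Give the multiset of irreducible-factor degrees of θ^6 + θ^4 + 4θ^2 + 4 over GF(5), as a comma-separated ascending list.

1, 1, 1, 1, 1, 1

Write h(θ) = θ^6 + θ^4 + 4θ^2 + 4.
Roots in GF(5): h(0) = 4; h(1) = 0 → root; h(2) = 0 → root; h(3) = 0 → root; h(4) = 0 → root.
Linear factors from roots: (θ + 4), (θ + 3), (θ + 2), (θ + 1).
Complete factorization: h(θ) = (θ + 1)·(θ + 4)·(θ + 2)^2·(θ + 3)^2.
Factor degrees with multiplicity: 1 + 1 + 1 + 1 + 1 + 1 = 6.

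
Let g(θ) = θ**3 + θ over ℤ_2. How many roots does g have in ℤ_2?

Evaluate at each of the 2 elements of ℤ_2:
g(0) = 0 → root; g(1) = 0 → root.
Roots: {0, 1}.

2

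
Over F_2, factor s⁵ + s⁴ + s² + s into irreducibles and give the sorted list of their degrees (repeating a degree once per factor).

Write g(s) = s⁵ + s⁴ + s² + s.
Roots in F_2: g(0) = 0 → root; g(1) = 0 → root.
Linear factors from roots: (s), (s + 1).
Complete factorization: g(s) = (s)·(s + 1)^2·(s² + s + 1).
Factor degrees with multiplicity: 1 + 1 + 1 + 2 = 5.

1, 1, 1, 2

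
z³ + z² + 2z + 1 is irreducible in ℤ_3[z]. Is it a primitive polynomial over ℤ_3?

Yes

Write f(z) = z³ + z² + 2z + 1.
|GF(3^3)^×| = 3^3 − 1 = 26. Prime factorization: 26 = 2·13.
f is primitive ⇔ z has order 26 in GF(3)[z]/(f), i.e. z^(26/q) ≠ 1 for each prime q | 26.
z^(13) mod f = 2.
z^(2) mod f = z².
None equal 1, so z has full order 26; f is primitive.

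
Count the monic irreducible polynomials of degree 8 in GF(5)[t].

x^(5^8) − x is the product of all monic irreducibles of degree dividing 8; Möbius inversion gives N = (1/8) Σ μ(8/d)·5^d.
Divisors of 8: 1, 2, 4, 8; μ(8/d) for each: 0, 0, -1, 1.
Σ = − 5^4 + 5^8 = 390000.
N = 390000/8 = 48750.

48750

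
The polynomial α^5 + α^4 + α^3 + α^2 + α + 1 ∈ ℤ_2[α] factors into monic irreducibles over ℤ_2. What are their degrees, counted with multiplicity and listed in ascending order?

Write f(α) = α^5 + α^4 + α^3 + α^2 + α + 1.
Roots in ℤ_2: f(0) = 1; f(1) = 0 → root.
Linear factors from roots: (α + 1).
Complete factorization: f(α) = (α + 1)·(α^2 + α + 1)^2.
Factor degrees with multiplicity: 1 + 2 + 2 = 5.

1, 2, 2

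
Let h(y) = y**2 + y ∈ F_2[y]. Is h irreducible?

Check for roots in F_2: h(0) = 0 → root; h(1) = 0 → root.
h(0) = 0, so (y) divides h(y); h is reducible.

No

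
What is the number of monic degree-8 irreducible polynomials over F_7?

x^(7^8) − x is the product of all monic irreducibles of degree dividing 8; Möbius inversion gives N = (1/8) Σ μ(8/d)·7^d.
Divisors of 8: 1, 2, 4, 8; μ(8/d) for each: 0, 0, -1, 1.
Σ = − 7^4 + 7^8 = 5762400.
N = 5762400/8 = 720300.

720300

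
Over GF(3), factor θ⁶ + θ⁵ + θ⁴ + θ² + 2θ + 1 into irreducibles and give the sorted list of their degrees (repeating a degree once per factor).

2, 4

Write f(θ) = θ⁶ + θ⁵ + θ⁴ + θ² + 2θ + 1.
Roots in GF(3): f(0) = 1; f(1) = 1; f(2) = 1.
Complete factorization: f(θ) = (θ² + 1)·(θ⁴ + θ³ + 2θ + 1).
Factor degrees with multiplicity: 2 + 4 = 6.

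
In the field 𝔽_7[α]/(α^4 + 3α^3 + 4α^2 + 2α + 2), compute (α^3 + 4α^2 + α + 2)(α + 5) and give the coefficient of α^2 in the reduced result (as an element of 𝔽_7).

Multiply in 𝔽_7[α]: (α^3 + 4α^2 + α + 2)·(α + 5) = α^4 + 2α^3 + 3.
Reduce using α^4 ≡ 4α^3 + 3α^2 + 5α + 5 (mod α^4 + 3α^3 + 4α^2 + 2α + 2).
Reduced: 6α^3 + 3α^2 + 5α + 1.

3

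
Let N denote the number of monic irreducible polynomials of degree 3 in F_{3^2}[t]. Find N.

The number of monic irreducibles of degree 3 over GF(9) is (1/3)·Σ_{d∣3} μ(3/d) 9^d.
Divisors of 3: 1, 3; μ(3/d) for each: -1, 1.
Σ = − 9^1 + 9^3 = 720.
N = 720/3 = 240.

240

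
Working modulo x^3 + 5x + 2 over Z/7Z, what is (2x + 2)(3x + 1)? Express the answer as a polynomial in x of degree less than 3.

6x^2 + x + 2

Multiply in Z/7Z[x]: (2x + 2)·(3x + 1) = 6x^2 + x + 2.
Reduced: 6x^2 + x + 2.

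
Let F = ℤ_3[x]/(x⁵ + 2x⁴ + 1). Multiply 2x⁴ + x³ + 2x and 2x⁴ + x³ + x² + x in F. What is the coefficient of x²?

0

Multiply in ℤ_3[x]: (2x⁴ + x³ + 2x)·(2x⁴ + x³ + x² + x) = x⁸ + x⁷ + x⁵ + 2x³ + 2x².
Reduce using x⁵ ≡ x⁴ + 2 (mod x⁵ + 2x⁴ + 1).
Reduced: x³ + x.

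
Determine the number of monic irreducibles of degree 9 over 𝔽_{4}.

29120

x^(4^9) − x is the product of all monic irreducibles of degree dividing 9; Möbius inversion gives N = (1/9) Σ μ(9/d)·4^d.
Divisors of 9: 1, 3, 9; μ(9/d) for each: 0, -1, 1.
Σ = − 4^3 + 4^9 = 262080.
N = 262080/9 = 29120.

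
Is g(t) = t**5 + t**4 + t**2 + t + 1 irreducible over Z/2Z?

Check for roots in Z/2Z: g(0) = 1; g(1) = 1.
No roots, so no linear factors.
Monic irreducibles of degree 2 over GF(2): t**2 + t + 1.
None of them divide g (all give nonzero remainder).
No irreducible factor of degree ≤ 2 exists, so g is irreducible over GF(2).

Yes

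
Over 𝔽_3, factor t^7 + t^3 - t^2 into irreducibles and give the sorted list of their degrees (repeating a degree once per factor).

1, 1, 1, 1, 3

Write h(t) = t^7 + t^3 - t^2.
Roots in 𝔽_3: h(0) = 0 → root; h(1) = 1; h(2) = 0 → root.
Linear factors from roots: (t), (t + 1).
Complete factorization: h(t) = (t)^2·(t + 1)^2·(t^3 + t^2 - 1).
Factor degrees with multiplicity: 1 + 1 + 1 + 1 + 3 = 7.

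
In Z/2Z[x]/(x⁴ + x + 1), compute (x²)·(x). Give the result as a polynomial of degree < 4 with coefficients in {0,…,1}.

Multiply in Z/2Z[x]: (x²)·(x) = x³.
Reduced: x³.

x^3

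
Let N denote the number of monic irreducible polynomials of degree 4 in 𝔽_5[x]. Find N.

By the necklace-counting formula, N_5(4) = (1/4) Σ_{d|4} μ(4/d)·5^d.
Divisors of 4: 1, 2, 4; μ(4/d) for each: 0, -1, 1.
Σ = − 5^2 + 5^4 = 600.
N = 600/4 = 150.

150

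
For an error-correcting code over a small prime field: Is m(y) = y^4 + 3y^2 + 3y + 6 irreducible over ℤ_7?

Check for roots in ℤ_7: m(0) = 6; m(1) = 6; m(2) = 5; m(3) = 4; m(4) = 0 → root; m(5) = 0 → root; m(6) = 0 → root.
m(4) = 0, so (y − 4) divides m(y); m is reducible.

No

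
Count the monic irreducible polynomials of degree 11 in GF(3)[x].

16104

By the necklace-counting formula, N_3(11) = (1/11) Σ_{d|11} μ(11/d)·3^d.
Divisors of 11: 1, 11; μ(11/d) for each: -1, 1.
Σ = − 3^1 + 3^11 = 177144.
N = 177144/11 = 16104.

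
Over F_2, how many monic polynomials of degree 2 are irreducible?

1

x^(2^2) − x is the product of all monic irreducibles of degree dividing 2; Möbius inversion gives N = (1/2) Σ μ(2/d)·2^d.
Divisors of 2: 1, 2; μ(2/d) for each: -1, 1.
Σ = − 2^1 + 2^2 = 2.
N = 2/2 = 1.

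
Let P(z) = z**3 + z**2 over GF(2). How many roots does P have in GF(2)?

2

Evaluate at each of the 2 elements of GF(2):
P(0) = 0 → root; P(1) = 0 → root.
Roots: {0, 1}.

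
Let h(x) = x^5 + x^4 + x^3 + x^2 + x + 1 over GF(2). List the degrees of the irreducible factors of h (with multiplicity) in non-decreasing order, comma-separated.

1, 2, 2

Roots in GF(2): h(0) = 1; h(1) = 0 → root.
Linear factors from roots: (x + 1).
Complete factorization: h(x) = (x + 1)·(x^2 + x + 1)^2.
Factor degrees with multiplicity: 1 + 2 + 2 = 5.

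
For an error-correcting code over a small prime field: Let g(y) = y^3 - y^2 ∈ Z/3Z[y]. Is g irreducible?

Check for roots in Z/3Z: g(0) = 0 → root; g(1) = 0 → root; g(2) = 1.
g(0) = 0, so (y) divides g(y); g is reducible.

No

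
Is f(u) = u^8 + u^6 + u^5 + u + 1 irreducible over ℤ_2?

Check for roots in ℤ_2: f(0) = 1; f(1) = 1.
No roots, so no linear factors.
Monic irreducibles of degree 2 over GF(2): u^2 + u + 1.
None of them divide f (all give nonzero remainder).
Monic irreducibles of degree 3 over GF(2): u^3 + u + 1, u^3 + u^2 + 1.
None of them divide f (all give nonzero remainder).
Monic irreducibles of degree 4 over GF(2): u^4 + u + 1, u^4 + u^3 + 1, u^4 + u^3 + u^2 + u + 1.
None of them divide f (all give nonzero remainder).
No irreducible factor of degree ≤ 4 exists, so f is irreducible over GF(2).

Yes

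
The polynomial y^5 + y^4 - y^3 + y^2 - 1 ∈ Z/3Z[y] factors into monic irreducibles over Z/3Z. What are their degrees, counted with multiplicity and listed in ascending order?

Write h(y) = y^5 + y^4 - y^3 + y^2 - 1.
Roots in Z/3Z: h(0) = 2; h(1) = 1; h(2) = 1.
Complete factorization: h(y) = (y^5 + y^4 - y^3 + y^2 - 1).
Factor degrees with multiplicity: 5 = 5.

5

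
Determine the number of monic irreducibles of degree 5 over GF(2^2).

204

x^(4^5) − x is the product of all monic irreducibles of degree dividing 5; Möbius inversion gives N = (1/5) Σ μ(5/d)·4^d.
Divisors of 5: 1, 5; μ(5/d) for each: -1, 1.
Σ = − 4^1 + 4^5 = 1020.
N = 1020/5 = 204.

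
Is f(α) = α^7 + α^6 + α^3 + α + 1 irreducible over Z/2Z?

Yes

Check for roots in Z/2Z: f(0) = 1; f(1) = 1.
No roots, so no linear factors.
Monic irreducibles of degree 2 over GF(2): α^2 + α + 1.
None of them divide f (all give nonzero remainder).
Monic irreducibles of degree 3 over GF(2): α^3 + α + 1, α^3 + α^2 + 1.
None of them divide f (all give nonzero remainder).
No irreducible factor of degree ≤ 3 exists, so f is irreducible over GF(2).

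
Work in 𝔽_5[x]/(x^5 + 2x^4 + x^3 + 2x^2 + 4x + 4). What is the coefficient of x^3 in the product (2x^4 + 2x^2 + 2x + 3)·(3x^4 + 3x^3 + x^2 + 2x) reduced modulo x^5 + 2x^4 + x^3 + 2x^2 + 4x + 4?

0

Multiply in 𝔽_5[x]: (2x^4 + 2x^2 + 2x + 3)·(3x^4 + 3x^3 + x^2 + 2x) = x^8 + x^7 + 3x^6 + x^5 + 2x^4 + 2x^2 + x.
Reduce using x^5 ≡ 3x^4 + 4x^3 + 3x^2 + x + 1 (mod x^5 + 2x^4 + x^3 + 2x^2 + 4x + 4).
Reduced: 2x^4 + x^2 + 2x + 2.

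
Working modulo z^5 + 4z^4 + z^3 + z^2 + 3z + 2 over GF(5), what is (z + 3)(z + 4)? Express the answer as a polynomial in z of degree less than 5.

Multiply in GF(5)[z]: (z + 3)·(z + 4) = z^2 + 2z + 2.
Reduced: z^2 + 2z + 2.

z^2 + 2z + 2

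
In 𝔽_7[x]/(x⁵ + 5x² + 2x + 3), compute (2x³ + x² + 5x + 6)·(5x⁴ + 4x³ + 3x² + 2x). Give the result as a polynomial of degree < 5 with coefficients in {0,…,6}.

5x^3 + x

Multiply in 𝔽_7[x]: (2x³ + x² + 5x + 6)·(5x⁴ + 4x³ + 3x² + 2x) = 3x⁷ + 6x⁶ + x⁴ + 6x³ + 5x.
Reduce using x⁵ ≡ 2x² + 5x + 4 (mod x⁵ + 5x² + 2x + 3).
Reduced: 5x³ + x.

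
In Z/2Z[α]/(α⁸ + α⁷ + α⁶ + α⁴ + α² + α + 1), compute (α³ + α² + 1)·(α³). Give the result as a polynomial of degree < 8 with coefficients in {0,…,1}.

α^6 + α^5 + α^3

Multiply in Z/2Z[α]: (α³ + α² + 1)·(α³) = α⁶ + α⁵ + α³.
Reduced: α⁶ + α⁵ + α³.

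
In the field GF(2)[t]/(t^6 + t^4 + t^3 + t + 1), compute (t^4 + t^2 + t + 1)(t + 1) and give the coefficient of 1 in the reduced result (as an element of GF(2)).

1

Multiply in GF(2)[t]: (t^4 + t^2 + t + 1)·(t + 1) = t^5 + t^4 + t^3 + 1.
Reduced: t^5 + t^4 + t^3 + 1.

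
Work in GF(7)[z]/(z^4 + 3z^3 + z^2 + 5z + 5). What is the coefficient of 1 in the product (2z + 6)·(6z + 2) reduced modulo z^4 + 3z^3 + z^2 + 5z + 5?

Multiply in GF(7)[z]: (2z + 6)·(6z + 2) = 5z^2 + 5z + 5.
Reduced: 5z^2 + 5z + 5.

5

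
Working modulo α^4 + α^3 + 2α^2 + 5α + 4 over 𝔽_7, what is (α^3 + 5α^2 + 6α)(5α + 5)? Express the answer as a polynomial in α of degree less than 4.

Multiply in 𝔽_7[α]: (α^3 + 5α^2 + 6α)·(5α + 5) = 5α^4 + 2α^3 + 6α^2 + 2α.
Reduce using α^4 ≡ 6α^3 + 5α^2 + 2α + 3 (mod α^4 + α^3 + 2α^2 + 5α + 4).
Reduced: 4α^3 + 3α^2 + 5α + 1.

4α^3 + 3α^2 + 5α + 1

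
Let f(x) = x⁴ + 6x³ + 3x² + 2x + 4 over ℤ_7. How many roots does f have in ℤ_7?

Evaluate at each of the 7 elements of ℤ_7:
f(0) = 4; f(1) = 2; f(2) = 0 → root; f(3) = 0 → root; f(4) = 0 → root; f(5) = 1; f(6) = 0 → root.
Roots: {2, 3, 4, 6}.

4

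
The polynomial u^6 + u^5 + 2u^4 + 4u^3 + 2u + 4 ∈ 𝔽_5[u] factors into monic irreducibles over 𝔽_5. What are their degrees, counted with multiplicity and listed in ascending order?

Write h(u) = u^6 + u^5 + 2u^4 + 4u^3 + 2u + 4.
Roots in 𝔽_5: h(0) = 4; h(1) = 4; h(2) = 3; h(3) = 2; h(4) = 0 → root.
Linear factors from roots: (u + 1).
Complete factorization: h(u) = (u + 1)^3·(u^3 + 3u^2 + 4).
Factor degrees with multiplicity: 1 + 1 + 1 + 3 = 6.

1, 1, 1, 3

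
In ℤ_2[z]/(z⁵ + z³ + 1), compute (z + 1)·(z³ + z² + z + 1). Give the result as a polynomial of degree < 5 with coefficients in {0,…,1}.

z^4 + 1

Multiply in ℤ_2[z]: (z + 1)·(z³ + z² + z + 1) = z⁴ + 1.
Reduced: z⁴ + 1.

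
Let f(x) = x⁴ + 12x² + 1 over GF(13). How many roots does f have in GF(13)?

Evaluate at each of the 13 elements of GF(13):
f(0) = 1; f(1) = 1; f(2) = 0 → root; f(3) = 8; f(4) = 7; f(5) = 3; f(6) = 0 → root; f(7) = 0 → root; f(8) = 3; f(9) = 7; f(10) = 8; f(11) = 0 → root; f(12) = 1.
Roots: {2, 6, 7, 11}.

4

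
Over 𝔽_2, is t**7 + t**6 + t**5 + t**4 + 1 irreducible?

Yes

Write h(t) = t**7 + t**6 + t**5 + t**4 + 1.
Check for roots in 𝔽_2: h(0) = 1; h(1) = 1.
No roots, so no linear factors.
Monic irreducibles of degree 2 over GF(2): t**2 + t + 1.
None of them divide h (all give nonzero remainder).
Monic irreducibles of degree 3 over GF(2): t**3 + t + 1, t**3 + t**2 + 1.
None of them divide h (all give nonzero remainder).
No irreducible factor of degree ≤ 3 exists, so h is irreducible over GF(2).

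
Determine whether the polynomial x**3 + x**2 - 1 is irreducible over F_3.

Write f(x) = x**3 + x**2 - 1.
Check for roots in F_3: f(0) = 2; f(1) = 1; f(2) = 2.
No roots. A degree-3 polynomial over a field with no linear factor is irreducible.

Yes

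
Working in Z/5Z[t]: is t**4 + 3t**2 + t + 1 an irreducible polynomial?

Yes

Write m(t) = t**4 + 3t**2 + t + 1.
Check for roots in Z/5Z: m(0) = 1; m(1) = 1; m(2) = 1; m(3) = 2; m(4) = 4.
No roots, so no linear factors.
Degree-2 irreducible divisors: test the 10 monic irreducibles of degree 2 over GF(5).
None of them divide m (all give nonzero remainder).
No irreducible factor of degree ≤ 2 exists, so m is irreducible over GF(5).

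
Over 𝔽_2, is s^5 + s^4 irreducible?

Write P(s) = s^5 + s^4.
Check for roots in 𝔽_2: P(0) = 0 → root; P(1) = 0 → root.
P(0) = 0, so (s) divides P(s); P is reducible.

No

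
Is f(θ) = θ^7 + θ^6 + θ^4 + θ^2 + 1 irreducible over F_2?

Yes

Check for roots in F_2: f(0) = 1; f(1) = 1.
No roots, so no linear factors.
Monic irreducibles of degree 2 over GF(2): θ^2 + θ + 1.
None of them divide f (all give nonzero remainder).
Monic irreducibles of degree 3 over GF(2): θ^3 + θ + 1, θ^3 + θ^2 + 1.
None of them divide f (all give nonzero remainder).
No irreducible factor of degree ≤ 3 exists, so f is irreducible over GF(2).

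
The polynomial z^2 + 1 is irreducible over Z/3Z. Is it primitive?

No

Write f(z) = z^2 + 1.
|GF(3^2)^×| = 3^2 − 1 = 8. Prime factorization: 8 = 2^3.
f is primitive ⇔ z has order 8 in GF(3)[z]/(f), i.e. z^(8/q) ≠ 1 for each prime q | 8.
z^(4) mod f = 1
Since z^(4) = 1, the order of z divides 4 < 8; not primitive.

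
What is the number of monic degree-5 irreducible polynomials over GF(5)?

By the necklace-counting formula, N_5(5) = (1/5) Σ_{d|5} μ(5/d)·5^d.
Divisors of 5: 1, 5; μ(5/d) for each: -1, 1.
Σ = − 5^1 + 5^5 = 3120.
N = 3120/5 = 624.

624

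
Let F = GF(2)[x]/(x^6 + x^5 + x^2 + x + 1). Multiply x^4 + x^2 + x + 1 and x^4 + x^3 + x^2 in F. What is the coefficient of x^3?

Multiply in GF(2)[x]: (x^4 + x^2 + x + 1)·(x^4 + x^3 + x^2) = x^8 + x^7 + x^4 + x^2.
Reduce using x^6 ≡ x^5 + x^2 + x + 1 (mod x^6 + x^5 + x^2 + x + 1).
Reduced: x^3.

1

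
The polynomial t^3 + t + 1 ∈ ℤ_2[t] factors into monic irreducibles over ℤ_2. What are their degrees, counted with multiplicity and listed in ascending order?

3

Write g(t) = t^3 + t + 1.
Roots in ℤ_2: g(0) = 1; g(1) = 1.
Complete factorization: g(t) = (t^3 + t + 1).
Factor degrees with multiplicity: 3 = 3.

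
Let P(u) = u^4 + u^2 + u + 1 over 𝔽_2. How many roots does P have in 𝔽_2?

Evaluate at each of the 2 elements of 𝔽_2:
P(0) = 1; P(1) = 0 → root.
Roots: {1}.

1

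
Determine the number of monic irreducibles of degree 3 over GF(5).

x^(5^3) − x is the product of all monic irreducibles of degree dividing 3; Möbius inversion gives N = (1/3) Σ μ(3/d)·5^d.
Divisors of 3: 1, 3; μ(3/d) for each: -1, 1.
Σ = − 5^1 + 5^3 = 120.
N = 120/3 = 40.

40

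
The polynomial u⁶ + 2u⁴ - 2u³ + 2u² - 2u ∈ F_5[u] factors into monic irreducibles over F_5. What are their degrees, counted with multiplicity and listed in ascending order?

1, 2, 3

Write h(u) = u⁶ + 2u⁴ - 2u³ + 2u² - 2u.
Roots in F_5: h(0) = 0 → root; h(1) = 1; h(2) = 4; h(3) = 4; h(4) = 4.
Linear factors from roots: (u).
Complete factorization: h(u) = (u)·(u² + 2u - 1)·(u³ - 2u² + 2u + 2).
Factor degrees with multiplicity: 1 + 2 + 3 = 6.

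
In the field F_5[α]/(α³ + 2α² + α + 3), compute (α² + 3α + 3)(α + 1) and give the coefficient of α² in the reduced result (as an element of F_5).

2

Multiply in F_5[α]: (α² + 3α + 3)·(α + 1) = α³ + 4α² + α + 3.
Reduce using α³ ≡ 3α² + 4α + 2 (mod α³ + 2α² + α + 3).
Reduced: 2α².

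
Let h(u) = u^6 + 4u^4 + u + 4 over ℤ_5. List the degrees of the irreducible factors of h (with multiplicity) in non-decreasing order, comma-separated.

1, 1, 2, 2

Roots in ℤ_5: h(0) = 4; h(1) = 0 → root; h(2) = 4; h(3) = 0 → root; h(4) = 3.
Linear factors from roots: (u + 4), (u + 2).
Complete factorization: h(u) = (u + 2)·(u + 4)·(u^2 + u + 1)·(u^2 + 3u + 3).
Factor degrees with multiplicity: 1 + 1 + 2 + 2 = 6.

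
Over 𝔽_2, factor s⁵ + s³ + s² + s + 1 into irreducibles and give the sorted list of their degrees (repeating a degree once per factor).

Write f(s) = s⁵ + s³ + s² + s + 1.
Roots in 𝔽_2: f(0) = 1; f(1) = 1.
Complete factorization: f(s) = (s⁵ + s³ + s² + s + 1).
Factor degrees with multiplicity: 5 = 5.

5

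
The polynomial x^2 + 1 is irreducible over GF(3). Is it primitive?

No

Write f(x) = x^2 + 1.
|GF(3^2)^×| = 3^2 − 1 = 8. Prime factorization: 8 = 2^3.
f is primitive ⇔ x has order 8 in GF(3)[x]/(f), i.e. x^(8/q) ≠ 1 for each prime q | 8.
x^(4) mod f = 1
Since x^(4) = 1, the order of x divides 4 < 8; not primitive.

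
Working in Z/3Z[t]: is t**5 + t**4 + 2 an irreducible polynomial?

Yes

Write P(t) = t**5 + t**4 + 2.
Check for roots in Z/3Z: P(0) = 2; P(1) = 1; P(2) = 2.
No roots, so no linear factors.
Monic irreducibles of degree 2 over GF(3): t**2 + 1, t**2 + t + 2, t**2 + 2t + 2.
None of them divide P (all give nonzero remainder).
No irreducible factor of degree ≤ 2 exists, so P is irreducible over GF(3).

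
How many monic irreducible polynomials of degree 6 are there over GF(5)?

2580

By the necklace-counting formula, N_5(6) = (1/6) Σ_{d|6} μ(6/d)·5^d.
Divisors of 6: 1, 2, 3, 6; μ(6/d) for each: 1, -1, -1, 1.
Σ = 5^1 − 5^2 − 5^3 + 5^6 = 15480.
N = 15480/6 = 2580.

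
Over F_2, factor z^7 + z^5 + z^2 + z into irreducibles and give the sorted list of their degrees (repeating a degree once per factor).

1, 1, 2, 3

Write g(z) = z^7 + z^5 + z^2 + z.
Roots in F_2: g(0) = 0 → root; g(1) = 0 → root.
Linear factors from roots: (z), (z + 1).
Complete factorization: g(z) = (z)·(z + 1)·(z^2 + z + 1)·(z^3 + z + 1).
Factor degrees with multiplicity: 1 + 1 + 2 + 3 = 7.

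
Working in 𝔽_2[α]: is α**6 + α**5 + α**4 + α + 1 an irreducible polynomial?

Write f(α) = α**6 + α**5 + α**4 + α + 1.
Check for roots in 𝔽_2: f(0) = 1; f(1) = 1.
No roots, so no linear factors.
Monic irreducibles of degree 2 over GF(2): α**2 + α + 1.
None of them divide f (all give nonzero remainder).
Monic irreducibles of degree 3 over GF(2): α**3 + α + 1, α**3 + α**2 + 1.
None of them divide f (all give nonzero remainder).
No irreducible factor of degree ≤ 3 exists, so f is irreducible over GF(2).

Yes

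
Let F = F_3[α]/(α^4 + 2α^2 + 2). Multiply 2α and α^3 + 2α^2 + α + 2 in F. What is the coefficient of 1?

2

Multiply in F_3[α]: (2α)·(α^3 + 2α^2 + α + 2) = 2α^4 + α^3 + 2α^2 + α.
Reduce using α^4 ≡ α^2 + 1 (mod α^4 + 2α^2 + 2).
Reduced: α^3 + α^2 + α + 2.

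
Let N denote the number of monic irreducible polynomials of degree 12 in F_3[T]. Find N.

44220

Gauss's count: N_{3}(12) = (1/12) Σ_{d|12} μ(12/d)·3^d.
Divisors of 12: 1, 2, 3, 4, 6, 12; μ(12/d) for each: 0, 1, 0, -1, -1, 1.
Σ = 3^2 − 3^4 − 3^6 + 3^12 = 530640.
N = 530640/12 = 44220.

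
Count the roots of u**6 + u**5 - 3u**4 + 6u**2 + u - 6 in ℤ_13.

Write g(u) = u**6 + u**5 - 3u**4 + 6u**2 + u - 6.
Evaluate at each of the 13 elements of ℤ_13:
g(0) = 7; g(1) = 0 → root; g(2) = 3; g(3) = 0 → root; g(4) = 0 → root; g(5) = 7; g(6) = 8; g(7) = 5; g(8) = 0 → root; g(9) = 11; g(10) = 2; g(11) = 0 → root; g(12) = 9.
Roots: {1, 3, 4, 8, 11}.

5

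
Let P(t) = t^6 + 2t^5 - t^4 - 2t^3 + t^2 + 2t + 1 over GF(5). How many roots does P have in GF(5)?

Evaluate at each of the 5 elements of GF(5):
P(0) = 1; P(1) = 4; P(2) = 0 → root; P(3) = 1; P(4) = 0 → root.
Roots: {2, 4}.

2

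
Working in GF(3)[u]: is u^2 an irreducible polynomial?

No

Write g(u) = u^2.
Check for roots in GF(3): g(0) = 0 → root; g(1) = 1; g(2) = 1.
g(0) = 0, so (u) divides g(u); g is reducible.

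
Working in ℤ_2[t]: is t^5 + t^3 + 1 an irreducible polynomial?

Yes

Write m(t) = t^5 + t^3 + 1.
Check for roots in ℤ_2: m(0) = 1; m(1) = 1.
No roots, so no linear factors.
Monic irreducibles of degree 2 over GF(2): t^2 + t + 1.
None of them divide m (all give nonzero remainder).
No irreducible factor of degree ≤ 2 exists, so m is irreducible over GF(2).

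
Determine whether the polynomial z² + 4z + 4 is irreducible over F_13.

No

Write g(z) = z² + 4z + 4.
Check each element of F_13 for a root: g(0)=4, g(1)=9, g(2)=3, g(3)=12, g(4)=10, g(5)=10, g(6)=12, g(7)=3, g(8)=9, g(9)=4, g(10)=1, g(11)=0, g(12)=1.
g(11) = 0, so (z − 11) divides g(z); g is reducible.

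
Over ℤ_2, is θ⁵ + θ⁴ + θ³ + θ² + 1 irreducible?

Write h(θ) = θ⁵ + θ⁴ + θ³ + θ² + 1.
Check for roots in ℤ_2: h(0) = 1; h(1) = 1.
No roots, so no linear factors.
Monic irreducibles of degree 2 over GF(2): θ² + θ + 1.
None of them divide h (all give nonzero remainder).
No irreducible factor of degree ≤ 2 exists, so h is irreducible over GF(2).

Yes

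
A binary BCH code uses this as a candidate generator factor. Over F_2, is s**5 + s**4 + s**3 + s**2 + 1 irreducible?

Yes

Write m(s) = s**5 + s**4 + s**3 + s**2 + 1.
Check for roots in F_2: m(0) = 1; m(1) = 1.
No roots, so no linear factors.
Monic irreducibles of degree 2 over GF(2): s**2 + s + 1.
None of them divide m (all give nonzero remainder).
No irreducible factor of degree ≤ 2 exists, so m is irreducible over GF(2).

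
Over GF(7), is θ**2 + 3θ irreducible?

No

Write m(θ) = θ**2 + 3θ.
Check for roots in GF(7): m(0) = 0 → root; m(1) = 4; m(2) = 3; m(3) = 4; m(4) = 0 → root; m(5) = 5; m(6) = 5.
m(0) = 0, so (θ) divides m(θ); m is reducible.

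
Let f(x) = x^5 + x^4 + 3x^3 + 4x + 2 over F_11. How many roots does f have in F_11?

Evaluate at each of the 11 elements of F_11:
f(0) = 2; f(1) = 0 → root; f(2) = 5; f(3) = 1; f(4) = 5; f(5) = 0 → root; f(6) = 0 → root; f(7) = 5; f(8) = 0 → root; f(9) = 9; f(10) = 6.
Roots: {1, 5, 6, 8}.

4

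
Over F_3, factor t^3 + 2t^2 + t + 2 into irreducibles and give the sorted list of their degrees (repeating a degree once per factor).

Write h(t) = t^3 + 2t^2 + t + 2.
Roots in F_3: h(0) = 2; h(1) = 0 → root; h(2) = 2.
Linear factors from roots: (t + 2).
Complete factorization: h(t) = (t + 2)·(t^2 + 1).
Factor degrees with multiplicity: 1 + 2 = 3.

1, 2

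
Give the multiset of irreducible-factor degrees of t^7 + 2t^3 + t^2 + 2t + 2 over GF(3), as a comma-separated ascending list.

Write h(t) = t^7 + 2t^3 + t^2 + 2t + 2.
Roots in GF(3): h(0) = 2; h(1) = 2; h(2) = 1.
Complete factorization: h(t) = (t^7 + 2t^3 + t^2 + 2t + 2).
Factor degrees with multiplicity: 7 = 7.

7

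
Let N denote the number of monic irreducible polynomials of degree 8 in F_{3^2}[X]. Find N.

x^(9^8) − x is the product of all monic irreducibles of degree dividing 8; Möbius inversion gives N = (1/8) Σ μ(8/d)·9^d.
Divisors of 8: 1, 2, 4, 8; μ(8/d) for each: 0, 0, -1, 1.
Σ = − 9^4 + 9^8 = 43040160.
N = 43040160/8 = 5380020.

5380020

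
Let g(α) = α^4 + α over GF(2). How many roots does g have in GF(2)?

2

Evaluate at each of the 2 elements of GF(2):
g(0) = 0 → root; g(1) = 0 → root.
Roots: {0, 1}.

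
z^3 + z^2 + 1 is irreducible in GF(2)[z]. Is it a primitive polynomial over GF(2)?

Yes

Write f(z) = z^3 + z^2 + 1.
|GF(2^3)^×| = 2^3 − 1 = 7. Prime factorization: 7 = 7.
f is primitive ⇔ z has order 7 in GF(2)[z]/(f), i.e. z^(7/q) ≠ 1 for each prime q | 7.
z^(1) mod f = z.
None equal 1, so z has full order 7; f is primitive.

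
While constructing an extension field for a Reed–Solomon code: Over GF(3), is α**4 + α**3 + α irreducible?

No

Write P(α) = α**4 + α**3 + α.
Check for roots in GF(3): P(0) = 0 → root; P(1) = 0 → root; P(2) = 2.
P(0) = 0, so (α) divides P(α); P is reducible.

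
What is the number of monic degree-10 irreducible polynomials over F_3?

x^(3^10) − x is the product of all monic irreducibles of degree dividing 10; Möbius inversion gives N = (1/10) Σ μ(10/d)·3^d.
Divisors of 10: 1, 2, 5, 10; μ(10/d) for each: 1, -1, -1, 1.
Σ = 3^1 − 3^2 − 3^5 + 3^10 = 58800.
N = 58800/10 = 5880.

5880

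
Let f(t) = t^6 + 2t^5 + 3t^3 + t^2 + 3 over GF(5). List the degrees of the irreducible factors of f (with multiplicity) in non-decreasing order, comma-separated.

1, 1, 4

Roots in GF(5): f(0) = 3; f(1) = 0 → root; f(2) = 4; f(3) = 3; f(4) = 0 → root.
Linear factors from roots: (t + 4), (t + 1).
Complete factorization: f(t) = (t + 1)·(t + 4)·(t^4 + 2t^3 + t^2 + 2).
Factor degrees with multiplicity: 1 + 1 + 4 = 6.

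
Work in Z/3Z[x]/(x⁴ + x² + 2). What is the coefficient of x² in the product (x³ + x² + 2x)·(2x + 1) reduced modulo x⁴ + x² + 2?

0

Multiply in Z/3Z[x]: (x³ + x² + 2x)·(2x + 1) = 2x⁴ + 2x² + 2x.
Reduce using x⁴ ≡ 2x² + 1 (mod x⁴ + x² + 2).
Reduced: 2x + 2.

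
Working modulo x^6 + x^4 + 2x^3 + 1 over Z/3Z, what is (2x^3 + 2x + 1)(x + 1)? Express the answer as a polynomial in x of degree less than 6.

Multiply in Z/3Z[x]: (2x^3 + 2x + 1)·(x + 1) = 2x^4 + 2x^3 + 2x^2 + 1.
Reduced: 2x^4 + 2x^3 + 2x^2 + 1.

2x^4 + 2x^3 + 2x^2 + 1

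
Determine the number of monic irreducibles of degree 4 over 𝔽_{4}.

x^(4^4) − x is the product of all monic irreducibles of degree dividing 4; Möbius inversion gives N = (1/4) Σ μ(4/d)·4^d.
Divisors of 4: 1, 2, 4; μ(4/d) for each: 0, -1, 1.
Σ = − 4^2 + 4^4 = 240.
N = 240/4 = 60.

60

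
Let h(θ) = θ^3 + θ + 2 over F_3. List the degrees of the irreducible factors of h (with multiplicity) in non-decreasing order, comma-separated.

Roots in F_3: h(0) = 2; h(1) = 1; h(2) = 0 → root.
Linear factors from roots: (θ + 1).
Complete factorization: h(θ) = (θ + 1)·(θ^2 + 2θ + 2).
Factor degrees with multiplicity: 1 + 2 = 3.

1, 2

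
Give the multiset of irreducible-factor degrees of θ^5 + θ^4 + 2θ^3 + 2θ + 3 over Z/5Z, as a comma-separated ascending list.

Write g(θ) = θ^5 + θ^4 + 2θ^3 + 2θ + 3.
Roots in Z/5Z: g(0) = 3; g(1) = 4; g(2) = 1; g(3) = 2; g(4) = 4.
Complete factorization: g(θ) = (θ^5 + θ^4 + 2θ^3 + 2θ + 3).
Factor degrees with multiplicity: 5 = 5.

5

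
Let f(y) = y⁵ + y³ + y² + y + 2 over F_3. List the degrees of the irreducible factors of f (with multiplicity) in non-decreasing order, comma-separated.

1, 1, 3

Roots in F_3: f(0) = 2; f(1) = 0 → root; f(2) = 0 → root.
Linear factors from roots: (y + 2), (y + 1).
Complete factorization: f(y) = (y + 1)·(y + 2)·(y³ + 2y + 1).
Factor degrees with multiplicity: 1 + 1 + 3 = 5.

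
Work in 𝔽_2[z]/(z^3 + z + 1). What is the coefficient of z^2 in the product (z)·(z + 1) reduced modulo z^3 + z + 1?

Multiply in 𝔽_2[z]: (z)·(z + 1) = z^2 + z.
Reduced: z^2 + z.

1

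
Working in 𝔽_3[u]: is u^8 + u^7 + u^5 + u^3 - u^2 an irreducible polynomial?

No

Write g(u) = u^8 + u^7 + u^5 + u^3 - u^2.
Check for roots in 𝔽_3: g(0) = 0 → root; g(1) = 0 → root; g(2) = 0 → root.
g(0) = 0, so (u) divides g(u); g is reducible.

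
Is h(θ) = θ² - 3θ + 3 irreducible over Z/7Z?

No

Check for roots in Z/7Z: h(0) = 3; h(1) = 1; h(2) = 1; h(3) = 3; h(4) = 0 → root; h(5) = 6; h(6) = 0 → root.
h(4) = 0, so (θ − 4) divides h(θ); h is reducible.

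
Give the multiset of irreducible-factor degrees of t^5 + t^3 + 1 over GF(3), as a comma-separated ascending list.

Write h(t) = t^5 + t^3 + 1.
Roots in GF(3): h(0) = 1; h(1) = 0 → root; h(2) = 2.
Linear factors from roots: (t + 2).
Complete factorization: h(t) = (t + 2)·(t^4 + t^3 + 2t^2 + 2t + 2).
Factor degrees with multiplicity: 1 + 4 = 5.

1, 4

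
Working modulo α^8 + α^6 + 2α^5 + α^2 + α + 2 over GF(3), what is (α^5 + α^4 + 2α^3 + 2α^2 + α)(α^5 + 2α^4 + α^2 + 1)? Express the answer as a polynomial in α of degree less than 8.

2α^7 + 2α^5 + 2α^4 + 2α^3 + α

Multiply in GF(3)[α]: (α^5 + α^4 + 2α^3 + 2α^2 + α)·(α^5 + 2α^4 + α^2 + 1) = α^10 + α^8 + α^7 + 2α^5 + 2α^2 + α.
Reduce using α^8 ≡ 2α^6 + α^5 + 2α^2 + 2α + 1 (mod α^8 + α^6 + 2α^5 + α^2 + α + 2).
Reduced: 2α^7 + 2α^5 + 2α^4 + 2α^3 + α.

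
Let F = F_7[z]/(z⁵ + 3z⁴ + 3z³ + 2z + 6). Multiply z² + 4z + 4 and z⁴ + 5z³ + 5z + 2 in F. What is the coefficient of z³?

Multiply in F_7[z]: (z² + 4z + 4)·(z⁴ + 5z³ + 5z + 2) = z⁶ + 2z⁵ + 3z⁴ + 4z³ + z² + 1.
Reduce using z⁵ ≡ 4z⁴ + 4z³ + 5z + 1 (mod z⁵ + 3z⁴ + 3z³ + 2z + 6).
Reduced: 3z⁴ + 6z² + 3z.

0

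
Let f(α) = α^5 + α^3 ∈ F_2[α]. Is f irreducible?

Check for roots in F_2: f(0) = 0 → root; f(1) = 0 → root.
f(0) = 0, so (α) divides f(α); f is reducible.

No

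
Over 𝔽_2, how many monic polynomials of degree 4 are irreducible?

3

By the necklace-counting formula, N_2(4) = (1/4) Σ_{d|4} μ(4/d)·2^d.
Divisors of 4: 1, 2, 4; μ(4/d) for each: 0, -1, 1.
Σ = − 2^2 + 2^4 = 12.
N = 12/4 = 3.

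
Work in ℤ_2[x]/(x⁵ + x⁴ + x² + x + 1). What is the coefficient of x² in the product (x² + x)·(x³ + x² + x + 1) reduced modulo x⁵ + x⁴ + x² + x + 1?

Multiply in ℤ_2[x]: (x² + x)·(x³ + x² + x + 1) = x⁵ + x.
Reduce using x⁵ ≡ x⁴ + x² + x + 1 (mod x⁵ + x⁴ + x² + x + 1).
Reduced: x⁴ + x² + 1.

1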